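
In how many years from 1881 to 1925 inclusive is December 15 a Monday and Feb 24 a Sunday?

Check each year's weekday for December 15 and Feb 24:
  1881: Thu/Thu  1882: Fri/Fri  1883: Sat/Sat  1884: Mon/Sun ✓  1885: Tue/Tue  1886: Wed/Wed  1887: Thu/Thu  1888: Sat/Fri  1889: Sun/Sun  1890: Mon/Mon  1891: Tue/Tue  1892: Thu/Wed  1893: Fri/Fri  1894: Sat/Sat  …(17 more)…  1912: Sun/Sat  1913: Mon/Mon  1914: Tue/Tue  1915: Wed/Wed  1916: Fri/Thu  1917: Sat/Sat  1918: Sun/Sun  1919: Mon/Mon  1920: Wed/Tue  1921: Thu/Thu  1922: Fri/Fri  1923: Sat/Sat  1924: Mon/Sun ✓  1925: Tue/Tue
Both conditions hold in: 1884, 1924 — 2.

2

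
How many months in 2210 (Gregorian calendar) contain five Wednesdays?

4

A month of length L has five Wednesdays iff its first Wednesday is on day ≤ L−28 (so day 1–3 in a 31-day month, 1–2 in a 30-day month, day 1 in a leap February).
Checking each month of 2210: Jan starts Mon (31d) ✓; Feb starts Thu (28d); Mar starts Thu (31d); Apr starts Sun (30d); May starts Tue (31d) ✓; Jun starts Fri (30d); Jul starts Sun (31d); Aug starts Wed (31d) ✓; Sep starts Sat (30d); Oct starts Mon (31d) ✓; Nov starts Thu (30d); Dec starts Sat (31d).
Five-Wednesday months: January, May, August, October → 4.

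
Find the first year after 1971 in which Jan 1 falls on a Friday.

1982

Jan 1 advances by 2 weekdays after a leap year and by 1 after a common year.
1971: Jan 1 is Friday.
1972: Saturday (leap)
1973: Monday
1974: Tuesday
1975: Wednesday
1976: Thursday (leap)
1977: Saturday
1978: Sunday
1979: Monday
1980: Tuesday (leap)
1981: Thursday
1982: Friday
1982 begins on a Friday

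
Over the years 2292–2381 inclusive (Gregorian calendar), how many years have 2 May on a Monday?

Track 2 May's weekday year by year (advancing +1, or +2 across a Feb 29):
  2292: Mon ✓  2293: Tue (+1)  2294: Wed (+1)  2295: Thu (+1)  2296: Sat (+2)
  2297: Sun (+1)  2298: Mon (+1) ✓  2299: Tue (+1)  2300: Wed (+1)  2301: Thu (+1)
  2302: Fri (+1)  2303: Sat (+1)  2304: Mon (+2) ✓  2305: Tue (+1)  … (62 more years) …
  2368: Thu (+2)  2369: Fri (+1)  2370: Sat (+1)  2371: Sun (+1)  2372: Tue (+2)
  2373: Wed (+1)  2374: Thu (+1)  2375: Fri (+1)  2376: Sun (+2)  2377: Mon (+1) ✓
  2378: Tue (+1)  2379: Wed (+1)  2380: Fri (+2)  2381: Sat (+1)
Monday years: 2292, 2298, 2304, 2310, 2321, 2327, 2332, 2338, 2349, 2355, 2360, 2366, 2377 — 13 in total.

13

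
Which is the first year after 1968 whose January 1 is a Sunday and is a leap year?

1984

Jan 1 advances by 2 weekdays after a leap year and by 1 after a common year.
1968: Jan 1 is Monday (leap).
1969: Wednesday
1970: Thursday
1971: Friday
1972: Saturday (leap)
1973: Monday
1974: Tuesday
1975: Wednesday
1976: Thursday (leap)
1977: Saturday
1978: Sunday
1979: Monday
1980: Tuesday (leap)
1981: Thursday
1982: Friday
1983: Saturday
1984: Sunday (leap)
1984 begins on a Sunday and is a leap year.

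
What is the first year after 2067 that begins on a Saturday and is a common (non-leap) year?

Jan 1 advances by 2 weekdays after a leap year and by 1 after a common year.
2067: Jan 1 is Saturday.
2068: Sunday (leap)
2069: Tuesday
2070: Wednesday
2071: Thursday
2072: Friday (leap)
2073: Sunday
2074: Monday
2075: Tuesday
2076: Wednesday (leap)
2077: Friday
2078: Saturday
2078 begins on a Saturday and is a common year.

2078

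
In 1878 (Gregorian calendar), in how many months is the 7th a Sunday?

2

Check the 7th of each month of 1878: Jan 7: Mon, Feb 7: Thu, Mar 7: Thu, Apr 7: Sun, May 7: Tue, Jun 7: Fri, Jul 7: Sun, Aug 7: Wed, Sep 7: Sat, Oct 7: Mon, Nov 7: Thu, Dec 7: Sat.
Sunday occurs in April, July — 2 months.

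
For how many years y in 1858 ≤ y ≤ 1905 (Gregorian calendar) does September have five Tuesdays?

13

September has 30 days; it has five Tuesdays when Tuesday falls among the first (month-length − 28) days — i.e. when September 1 is one of Tuesday/Monday.
September 1 by year: 1858:Wed 1859:Thu 1860:Sat 1861:Sun 1862:Mon✓ 1863:Tue✓ 1864:Thu 1865:Fri 1866:Sat 1867:Sun 1868:Tue✓ 1869:Wed 1870:Thu 1871:Fri 1872:Sun …(18 more)… 1891:Tue✓ 1892:Thu 1893:Fri 1894:Sat 1895:Sun 1896:Tue✓ 1897:Wed 1898:Thu 1899:Fri 1900:Sat 1901:Sun 1902:Mon✓ 1903:Tue✓ 1904:Thu 1905:Fri
Years with five Tuesdays: 1862, 1863, 1868, 1873, 1874, 1879, 1884, 1885, 1890, 1891, 1896, 1902, 1903 → 13.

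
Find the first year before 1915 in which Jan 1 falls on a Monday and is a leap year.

Jan 1 advances by 2 weekdays after a leap year and by 1 after a common year.
1915: Jan 1 is Friday.
1914: Thursday
1913: Wednesday
1912: Monday (leap)
1912 begins on a Monday and is a leap year.

1912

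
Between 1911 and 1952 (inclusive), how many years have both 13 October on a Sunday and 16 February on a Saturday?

4

Check each year's weekday for 13 October and 16 February:
  1911: Fri/Thu  1912: Sun/Fri  1913: Mon/Sun  1914: Tue/Mon  1915: Wed/Tue  1916: Fri/Wed  1917: Sat/Fri  1918: Sun/Sat ✓  1919: Mon/Sun  1920: Wed/Mon  1921: Thu/Wed  1922: Fri/Thu  1923: Sat/Fri  1924: Mon/Sat  …(14 more)…  1939: Fri/Thu  1940: Sun/Fri  1941: Mon/Sun  1942: Tue/Mon  1943: Wed/Tue  1944: Fri/Wed  1945: Sat/Fri  1946: Sun/Sat ✓  1947: Mon/Sun  1948: Wed/Mon  1949: Thu/Wed  1950: Fri/Thu  1951: Sat/Fri  1952: Mon/Sat
Both conditions hold in: 1918, 1929, 1935, 1946 — 4.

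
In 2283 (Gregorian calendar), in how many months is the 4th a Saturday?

1

Check the 4th of each month of 2283: Jan 4: Thu, Feb 4: Sun, Mar 4: Sun, Apr 4: Wed, May 4: Fri, Jun 4: Mon, Jul 4: Wed, Aug 4: Sat, Sep 4: Tue, Oct 4: Thu, Nov 4: Sun, Dec 4: Tue.
Saturday occurs in August — 1 month.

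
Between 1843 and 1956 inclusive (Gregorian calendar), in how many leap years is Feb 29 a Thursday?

Leap years in 1843–1956: 28 of them.
Feb 29 weekday advances by 5 (mod 7) from one leap year to the next four years later (or differs when a century non-leap intervenes).
Leap-day weekdays: 1844:Thu✓ 1848:Tue 1852:Sun 1856:Fri 1860:Wed 1864:Mon 1868:Sat 1872:Thu✓ 1876:Tue 1880:Sun 1884:Fri 1888:Wed 1892:Mon 1896:Sat 1904:Mon 1908:Sat 1912:Thu✓ 1916:Tue 1920:Sun 1924:Fri 1928:Wed 1932:Mon 1936:Sat 1940:Thu✓ 1944:Tue 1948:Sun 1952:Fri 1956:Wed
Thursday: 1844, 1872, 1912, 1940 → 4.

4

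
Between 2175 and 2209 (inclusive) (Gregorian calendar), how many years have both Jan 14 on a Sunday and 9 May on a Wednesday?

3

Check each year's weekday for Jan 14 and 9 May:
  2175: Sat/Tue  2176: Sun/Thu  2177: Tue/Fri  2178: Wed/Sat  2179: Thu/Sun  2180: Fri/Tue  2181: Sun/Wed ✓  2182: Mon/Thu  2183: Tue/Fri  2184: Wed/Sun  2185: Fri/Mon  2186: Sat/Tue  2187: Sun/Wed ✓  2188: Mon/Fri  …(7 more)…  2196: Thu/Mon  2197: Sat/Tue  2198: Sun/Wed ✓  2199: Mon/Thu  2200: Tue/Fri  2201: Wed/Sat  2202: Thu/Sun  2203: Fri/Mon  2204: Sat/Wed  2205: Mon/Thu  2206: Tue/Fri  2207: Wed/Sat  2208: Thu/Mon  2209: Sat/Tue
Both conditions hold in: 2181, 2187, 2198 — 3.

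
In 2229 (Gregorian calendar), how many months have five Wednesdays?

A month of length L has five Wednesdays iff its first Wednesday is on day ≤ L−28 (so day 1–3 in a 31-day month, 1–2 in a 30-day month, day 1 in a leap February).
Checking each month of 2229: Jan starts Thu (31d); Feb starts Sun (28d); Mar starts Sun (31d); Apr starts Wed (30d) ✓; May starts Fri (31d); Jun starts Mon (30d); Jul starts Wed (31d) ✓; Aug starts Sat (31d); Sep starts Tue (30d) ✓; Oct starts Thu (31d); Nov starts Sun (30d); Dec starts Tue (31d) ✓.
Five-Wednesday months: April, July, September, December → 4.

4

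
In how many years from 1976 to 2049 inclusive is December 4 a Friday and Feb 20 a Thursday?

Check each year's weekday for December 4 and Feb 20:
  1976: Sat/Fri  1977: Sun/Sun  1978: Mon/Mon  1979: Tue/Tue  1980: Thu/Wed  1981: Fri/Fri  1982: Sat/Sat  1983: Sun/Sun  1984: Tue/Mon  1985: Wed/Wed  1986: Thu/Thu  1987: Fri/Fri  1988: Sun/Sat  1989: Mon/Mon  …(46 more)…  2036: Thu/Wed  2037: Fri/Fri  2038: Sat/Sat  2039: Sun/Sun  2040: Tue/Mon  2041: Wed/Wed  2042: Thu/Thu  2043: Fri/Fri  2044: Sun/Sat  2045: Mon/Mon  2046: Tue/Tue  2047: Wed/Wed  2048: Fri/Thu ✓  2049: Sat/Sat
Both conditions hold in: 1992, 2020, 2048 — 3.

3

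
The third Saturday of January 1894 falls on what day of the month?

20

January 1, 1894 is a Monday, so the first Saturday is the 6th.
The third Saturday is 6 + 14 = 20.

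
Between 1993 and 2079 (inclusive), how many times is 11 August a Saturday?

12

Track 11 August's weekday year by year (advancing +1, or +2 across a Feb 29):
  1993: Wed  1994: Thu (+1)  1995: Fri (+1)  1996: Sun (+2)  1997: Mon (+1)
  1998: Tue (+1)  1999: Wed (+1)  2000: Fri (+2)  2001: Sat (+1) ✓  2002: Sun (+1)
  2003: Mon (+1)  2004: Wed (+2)  2005: Thu (+1)  2006: Fri (+1)  … (59 more years) …
  2066: Wed (+1)  2067: Thu (+1)  2068: Sat (+2) ✓  2069: Sun (+1)  2070: Mon (+1)
  2071: Tue (+1)  2072: Thu (+2)  2073: Fri (+1)  2074: Sat (+1) ✓  2075: Sun (+1)
  2076: Tue (+2)  2077: Wed (+1)  2078: Thu (+1)  2079: Fri (+1)
Saturday years: 2001, 2007, 2012, 2018, 2029, 2035, 2040, 2046, 2057, 2063, 2068, 2074 — 12 in total.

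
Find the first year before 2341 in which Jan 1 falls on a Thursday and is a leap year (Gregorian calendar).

Jan 1 advances by 2 weekdays after a leap year and by 1 after a common year.
2341: Jan 1 is Wednesday.
2340: Monday (leap)
2339: Sunday
2338: Saturday
2337: Friday
2336: Wednesday (leap)
2335: Tuesday
2334: Monday
2333: Sunday
2332: Friday (leap)
2331: Thursday
2330: Wednesday
2329: Tuesday
2328: Sunday (leap)
2327: Saturday
2326: Friday
2325: Thursday
2324: Tuesday (leap)
2323: Monday
2322: Sunday
2321: Saturday
2320: Thursday (leap)
2320 begins on a Thursday and is a leap year.

2320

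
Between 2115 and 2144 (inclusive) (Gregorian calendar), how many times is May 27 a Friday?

4

Track May 27's weekday year by year (advancing +1, or +2 across a Feb 29):
  2115: Mon  2116: Wed (+2)  2117: Thu (+1)  2118: Fri (+1) ✓  2119: Sat (+1)
  2120: Mon (+2)  2121: Tue (+1)  2122: Wed (+1)  2123: Thu (+1)  2124: Sat (+2)
  2125: Sun (+1)  2126: Mon (+1)  2127: Tue (+1)  2128: Thu (+2)  2129: Fri (+1) ✓
  2130: Sat (+1)  2131: Sun (+1)  2132: Tue (+2)  2133: Wed (+1)  2134: Thu (+1)
  2135: Fri (+1) ✓  2136: Sun (+2)  2137: Mon (+1)  2138: Tue (+1)  2139: Wed (+1)
  2140: Fri (+2) ✓  2141: Sat (+1)  2142: Sun (+1)  2143: Mon (+1)  2144: Wed (+2)
Friday years: 2118, 2129, 2135, 2140 — 4 in total.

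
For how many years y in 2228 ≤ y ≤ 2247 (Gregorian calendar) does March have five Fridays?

7

March has 31 days; it has five Fridays when Friday falls among the first (month-length − 28) days — i.e. when March 1 is one of Friday/Thursday/Wednesday.
March 1 by year: 2228:Sat 2229:Sun 2230:Mon 2231:Tue 2232:Thu✓ 2233:Fri✓ 2234:Sat 2235:Sun 2236:Tue 2237:Wed✓ 2238:Thu✓ 2239:Fri✓ 2240:Sun 2241:Mon 2242:Tue 2243:Wed✓ 2244:Fri✓ 2245:Sat 2246:Sun 2247:Mon
Years with five Fridays: 2232, 2233, 2237, 2238, 2239, 2243, 2244 → 7.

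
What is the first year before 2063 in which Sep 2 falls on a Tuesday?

From one year to the next, a fixed date's weekday advances by 1, or by 2 when a Feb 29 lies between the two dates.
2063: September 2 is Sunday.
2062: Saturday (−1)
2061: Friday (−1)
2060: Thursday (−1)
2059: Tuesday (−2)
Sep 2 falls on a Tuesday in 2059.

2059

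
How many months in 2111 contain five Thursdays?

A month of length L has five Thursdays iff its first Thursday is on day ≤ L−28 (so day 1–3 in a 31-day month, 1–2 in a 30-day month, day 1 in a leap February).
Checking each month of 2111: Jan starts Thu (31d) ✓; Feb starts Sun (28d); Mar starts Sun (31d); Apr starts Wed (30d) ✓; May starts Fri (31d); Jun starts Mon (30d); Jul starts Wed (31d) ✓; Aug starts Sat (31d); Sep starts Tue (30d); Oct starts Thu (31d) ✓; Nov starts Sun (30d); Dec starts Tue (31d) ✓.
Five-Thursday months: January, April, July, October, December → 5.

5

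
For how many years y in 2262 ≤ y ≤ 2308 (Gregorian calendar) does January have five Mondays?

January has 31 days; it has five Mondays when Monday falls among the first (month-length − 28) days — i.e. when January 1 is one of Monday/Sunday/Saturday.
January 1 by year: 2262:Wed 2263:Thu 2264:Fri 2265:Sun✓ 2266:Mon✓ 2267:Tue 2268:Wed 2269:Fri 2270:Sat✓ 2271:Sun✓ 2272:Mon✓ 2273:Wed 2274:Thu 2275:Fri 2276:Sat✓ …(17 more)… 2294:Mon✓ 2295:Tue 2296:Wed 2297:Fri 2298:Sat✓ 2299:Sun✓ 2300:Mon✓ 2301:Tue 2302:Wed 2303:Thu 2304:Fri 2305:Sun✓ 2306:Mon✓ 2307:Tue 2308:Wed
Years with five Mondays: 2265, 2266, 2270, 2271, 2272, 2276, 2277, 2281, 2282, 2283, 2287, 2288, 2293, 2294, 2298, 2299, 2300, 2305, 2306 → 19.

19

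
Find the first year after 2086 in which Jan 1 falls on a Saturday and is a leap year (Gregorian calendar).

2124

Jan 1 advances by 2 weekdays after a leap year and by 1 after a common year.
2086: Jan 1 is Tuesday.
2087: Wednesday
2088: Thursday (leap)
2089: Saturday
2090: Sunday
2091: Monday
2092: Tuesday (leap)
2093: Thursday
2094: Friday
2095: Saturday
2096: Sunday (leap)
2097: Tuesday
2098: Wednesday
2099: Thursday
2100: Friday
2101: Saturday
2102: Sunday
2103: Monday
2104: Tuesday (leap)
2105: Thursday
2106: Friday
2107: Saturday
2108: Sunday (leap)
2109: Tuesday
2110: Wednesday
2111: Thursday
2112: Friday (leap)
2113: Sunday
2114: Monday
2115: Tuesday
2116: Wednesday (leap)
2117: Friday
2118: Saturday
2119: Sunday
2120: Monday (leap)
2121: Wednesday
2122: Thursday
2123: Friday
2124: Saturday (leap)
2124 begins on a Saturday and is a leap year.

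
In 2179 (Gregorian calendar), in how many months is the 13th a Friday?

1

Check the 13th of each month of 2179: Jan 13: Wed, Feb 13: Sat, Mar 13: Sat, Apr 13: Tue, May 13: Thu, Jun 13: Sun, Jul 13: Tue, Aug 13: Fri, Sep 13: Mon, Oct 13: Wed, Nov 13: Sat, Dec 13: Mon.
Friday occurs in August — 1 month.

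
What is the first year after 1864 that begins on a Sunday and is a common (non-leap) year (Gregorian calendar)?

Jan 1 advances by 2 weekdays after a leap year and by 1 after a common year.
1864: Jan 1 is Friday (leap).
1865: Sunday
1865 begins on a Sunday and is a common year.

1865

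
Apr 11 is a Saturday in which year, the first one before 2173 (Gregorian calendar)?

From one year to the next, a fixed date's weekday advances by 1, or by 2 when a Feb 29 lies between the two dates.
2173: April 11 is Sunday.
2172: Saturday (−1)
Apr 11 falls on a Saturday in 2172.

2172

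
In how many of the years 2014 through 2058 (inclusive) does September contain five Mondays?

September has 30 days; it has five Mondays when Monday falls among the first (month-length − 28) days — i.e. when September 1 is one of Monday/Sunday.
September 1 by year: 2014:Mon✓ 2015:Tue 2016:Thu 2017:Fri 2018:Sat 2019:Sun✓ 2020:Tue 2021:Wed 2022:Thu 2023:Fri 2024:Sun✓ 2025:Mon✓ 2026:Tue 2027:Wed 2028:Fri …(15 more)… 2044:Thu 2045:Fri 2046:Sat 2047:Sun✓ 2048:Tue 2049:Wed 2050:Thu 2051:Fri 2052:Sun✓ 2053:Mon✓ 2054:Tue 2055:Wed 2056:Fri 2057:Sat 2058:Sun✓
Years with five Mondays: 2014, 2019, 2024, 2025, 2030, 2031, 2036, 2041, 2042, 2047, 2052, 2053, 2058 → 13.

13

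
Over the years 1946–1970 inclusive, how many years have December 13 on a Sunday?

Track December 13's weekday year by year (advancing +1, or +2 across a Feb 29):
  1946: Fri  1947: Sat (+1)  1948: Mon (+2)  1949: Tue (+1)  1950: Wed (+1)
  1951: Thu (+1)  1952: Sat (+2)  1953: Sun (+1) ✓  1954: Mon (+1)  1955: Tue (+1)
  1956: Thu (+2)  1957: Fri (+1)  1958: Sat (+1)  1959: Sun (+1) ✓  1960: Tue (+2)
  1961: Wed (+1)  1962: Thu (+1)  1963: Fri (+1)  1964: Sun (+2) ✓  1965: Mon (+1)
  1966: Tue (+1)  1967: Wed (+1)  1968: Fri (+2)  1969: Sat (+1)  1970: Sun (+1) ✓
Sunday years: 1953, 1959, 1964, 1970 — 4 in total.

4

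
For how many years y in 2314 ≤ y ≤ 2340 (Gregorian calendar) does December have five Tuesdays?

11

December has 31 days; it has five Tuesdays when Tuesday falls among the first (month-length − 28) days — i.e. when December 1 is one of Tuesday/Monday/Sunday.
December 1 by year: 2314:Tue✓ 2315:Wed 2316:Fri 2317:Sat 2318:Sun✓ 2319:Mon✓ 2320:Wed 2321:Thu 2322:Fri 2323:Sat 2324:Mon✓ 2325:Tue✓ 2326:Wed 2327:Thu 2328:Sat 2329:Sun✓ 2330:Mon✓ 2331:Tue✓ 2332:Thu 2333:Fri 2334:Sat 2335:Sun✓ 2336:Tue✓ 2337:Wed 2338:Thu 2339:Fri 2340:Sun✓
Years with five Tuesdays: 2314, 2318, 2319, 2324, 2325, 2329, 2330, 2331, 2335, 2336, 2340 → 11.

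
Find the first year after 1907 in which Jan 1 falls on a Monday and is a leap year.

Jan 1 advances by 2 weekdays after a leap year and by 1 after a common year.
1907: Jan 1 is Tuesday.
1908: Wednesday (leap)
1909: Friday
1910: Saturday
1911: Sunday
1912: Monday (leap)
1912 begins on a Monday and is a leap year.

1912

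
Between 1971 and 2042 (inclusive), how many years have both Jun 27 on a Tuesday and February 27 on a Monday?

7

Check each year's weekday for Jun 27 and February 27:
  1971: Sun/Sat  1972: Tue/Sun  1973: Wed/Tue  1974: Thu/Wed  1975: Fri/Thu  1976: Sun/Fri  1977: Mon/Sun  1978: Tue/Mon ✓  1979: Wed/Tue  1980: Fri/Wed  1981: Sat/Fri  1982: Sun/Sat  1983: Mon/Sun  1984: Wed/Mon  …(44 more)…  2029: Wed/Tue  2030: Thu/Wed  2031: Fri/Thu  2032: Sun/Fri  2033: Mon/Sun  2034: Tue/Mon ✓  2035: Wed/Tue  2036: Fri/Wed  2037: Sat/Fri  2038: Sun/Sat  2039: Mon/Sun  2040: Wed/Mon  2041: Thu/Wed  2042: Fri/Thu
Both conditions hold in: 1978, 1989, 1995, 2006, 2017, 2023, 2034 — 7.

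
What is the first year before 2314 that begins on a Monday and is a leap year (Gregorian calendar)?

2312

Jan 1 advances by 2 weekdays after a leap year and by 1 after a common year.
2314: Jan 1 is Thursday.
2313: Wednesday
2312: Monday (leap)
2312 begins on a Monday and is a leap year.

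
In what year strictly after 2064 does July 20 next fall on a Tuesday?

From one year to the next, a fixed date's weekday advances by 1, or by 2 when a Feb 29 lies between the two dates.
2064: July 20 is Sunday.
2065: Monday (+1)
2066: Tuesday (+1)
July 20 falls on a Tuesday in 2066.

2066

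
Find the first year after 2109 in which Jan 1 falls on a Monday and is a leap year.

2120

Jan 1 advances by 2 weekdays after a leap year and by 1 after a common year.
2109: Jan 1 is Tuesday.
2110: Wednesday
2111: Thursday
2112: Friday (leap)
2113: Sunday
2114: Monday
2115: Tuesday
2116: Wednesday (leap)
2117: Friday
2118: Saturday
2119: Sunday
2120: Monday (leap)
2120 begins on a Monday and is a leap year.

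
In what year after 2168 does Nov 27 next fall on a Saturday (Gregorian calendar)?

2173

From one year to the next, a fixed date's weekday advances by 1, or by 2 when a Feb 29 lies between the two dates.
2168: November 27 is Sunday.
2169: Monday (+1)
2170: Tuesday (+1)
2171: Wednesday (+1)
2172: Friday (+2)
2173: Saturday (+1)
Nov 27 falls on a Saturday in 2173.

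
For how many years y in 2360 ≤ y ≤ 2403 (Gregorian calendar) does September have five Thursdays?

12

September has 30 days; it has five Thursdays when Thursday falls among the first (month-length − 28) days — i.e. when September 1 is one of Thursday/Wednesday.
September 1 by year: 2360:Thu✓ 2361:Fri 2362:Sat 2363:Sun 2364:Tue 2365:Wed✓ 2366:Thu✓ 2367:Fri 2368:Sun 2369:Mon 2370:Tue 2371:Wed✓ 2372:Fri 2373:Sat 2374:Sun …(14 more)… 2389:Fri 2390:Sat 2391:Sun 2392:Tue 2393:Wed✓ 2394:Thu✓ 2395:Fri 2396:Sun 2397:Mon 2398:Tue 2399:Wed✓ 2400:Fri 2401:Sat 2402:Sun 2403:Mon
Years with five Thursdays: 2360, 2365, 2366, 2371, 2376, 2377, 2382, 2383, 2388, 2393, 2394, 2399 → 12.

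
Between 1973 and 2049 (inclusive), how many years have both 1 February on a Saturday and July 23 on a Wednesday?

8

Check each year's weekday for 1 February and July 23:
  1973: Thu/Mon  1974: Fri/Tue  1975: Sat/Wed ✓  1976: Sun/Fri  1977: Tue/Sat  1978: Wed/Sun  1979: Thu/Mon  1980: Fri/Wed  1981: Sun/Thu  1982: Mon/Fri  1983: Tue/Sat  1984: Wed/Mon  1985: Fri/Tue  1986: Sat/Wed ✓  …(49 more)…  2036: Fri/Wed  2037: Sun/Thu  2038: Mon/Fri  2039: Tue/Sat  2040: Wed/Mon  2041: Fri/Tue  2042: Sat/Wed ✓  2043: Sun/Thu  2044: Mon/Sat  2045: Wed/Sun  2046: Thu/Mon  2047: Fri/Tue  2048: Sat/Thu  2049: Mon/Fri
Both conditions hold in: 1975, 1986, 1997, 2003, 2014, 2025, 2031, 2042 — 8.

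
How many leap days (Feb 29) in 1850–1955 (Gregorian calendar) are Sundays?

4

Leap years in 1850–1955: 25 of them.
Feb 29 weekday advances by 5 (mod 7) from one leap year to the next four years later (or differs when a century non-leap intervenes).
Leap-day weekdays: 1852:Sun✓ 1856:Fri 1860:Wed 1864:Mon 1868:Sat 1872:Thu 1876:Tue 1880:Sun✓ 1884:Fri 1888:Wed 1892:Mon 1896:Sat 1904:Mon 1908:Sat 1912:Thu 1916:Tue 1920:Sun✓ 1924:Fri 1928:Wed 1932:Mon 1936:Sat 1940:Thu 1944:Tue 1948:Sun✓ 1952:Fri
Sunday: 1852, 1880, 1920, 1948 → 4.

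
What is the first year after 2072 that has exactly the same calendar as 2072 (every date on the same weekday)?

2112

Two years share a calendar iff Jan 1 falls on the same weekday and both are leap or both are common. 2072: Jan 1 is Friday, leap year.
2073: Jan 1 Sunday, common
2074: Jan 1 Monday, common
2075: Jan 1 Tuesday, common
2076: Jan 1 Wednesday, leap
2077: Jan 1 Friday, common
2078: Jan 1 Saturday, common
2079: Jan 1 Sunday, common
2080: Jan 1 Monday, leap
2081: Jan 1 Wednesday, common
2082: Jan 1 Thursday, common
2083: Jan 1 Friday, common
2084: Jan 1 Saturday, leap
2085: Jan 1 Monday, common
2086: Jan 1 Tuesday, common
2087: Jan 1 Wednesday, common
2088: Jan 1 Thursday, leap
2089: Jan 1 Saturday, common
2090: Jan 1 Sunday, common
2091: Jan 1 Monday, common
2092: Jan 1 Tuesday, leap
2093: Jan 1 Thursday, common
2094: Jan 1 Friday, common
2095: Jan 1 Saturday, common
2096: Jan 1 Sunday, leap
2097: Jan 1 Tuesday, common
2098: Jan 1 Wednesday, common
2099: Jan 1 Thursday, common
2100: Jan 1 Friday, common
2101: Jan 1 Saturday, common
2102: Jan 1 Sunday, common
2103: Jan 1 Monday, common
2104: Jan 1 Tuesday, leap
2105: Jan 1 Thursday, common
2106: Jan 1 Friday, common
2107: Jan 1 Saturday, common
2108: Jan 1 Sunday, leap
2109: Jan 1 Tuesday, common
2110: Jan 1 Wednesday, common
2111: Jan 1 Thursday, common
2112: Jan 1 Friday, leap
2112 matches on both conditions.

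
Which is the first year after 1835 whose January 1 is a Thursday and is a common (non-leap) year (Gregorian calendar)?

Jan 1 advances by 2 weekdays after a leap year and by 1 after a common year.
1835: Jan 1 is Thursday.
1836: Friday (leap)
1837: Sunday
1838: Monday
1839: Tuesday
1840: Wednesday (leap)
1841: Friday
1842: Saturday
1843: Sunday
1844: Monday (leap)
1845: Wednesday
1846: Thursday
1846 begins on a Thursday and is a common year.

1846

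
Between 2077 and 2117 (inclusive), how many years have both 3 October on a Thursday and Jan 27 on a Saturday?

1

Check each year's weekday for 3 October and Jan 27:
  2077: Sun/Wed  2078: Mon/Thu  2079: Tue/Fri  2080: Thu/Sat ✓  2081: Fri/Mon  2082: Sat/Tue  2083: Sun/Wed  2084: Tue/Thu  2085: Wed/Sat  2086: Thu/Sun  2087: Fri/Mon  2088: Sun/Tue  2089: Mon/Thu  2090: Tue/Fri  …(13 more)…  2104: Fri/Sun  2105: Sat/Tue  2106: Sun/Wed  2107: Mon/Thu  2108: Wed/Fri  2109: Thu/Sun  2110: Fri/Mon  2111: Sat/Tue  2112: Mon/Wed  2113: Tue/Fri  2114: Wed/Sat  2115: Thu/Sun  2116: Sat/Mon  2117: Sun/Wed
Both conditions hold in: 2080 — 1.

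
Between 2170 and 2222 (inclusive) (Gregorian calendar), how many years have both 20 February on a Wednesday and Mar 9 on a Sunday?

1

Check each year's weekday for 20 February and Mar 9:
  2170: Tue/Fri  2171: Wed/Sat  2172: Thu/Mon  2173: Sat/Tue  2174: Sun/Wed  2175: Mon/Thu  2176: Tue/Sat  2177: Thu/Sun  2178: Fri/Mon  2179: Sat/Tue  2180: Sun/Thu  2181: Tue/Fri  2182: Wed/Sat  2183: Thu/Sun  …(25 more)…  2209: Mon/Thu  2210: Tue/Fri  2211: Wed/Sat  2212: Thu/Mon  2213: Sat/Tue  2214: Sun/Wed  2215: Mon/Thu  2216: Tue/Sat  2217: Thu/Sun  2218: Fri/Mon  2219: Sat/Tue  2220: Sun/Thu  2221: Tue/Fri  2222: Wed/Sat
Both conditions hold in: 2188 — 1.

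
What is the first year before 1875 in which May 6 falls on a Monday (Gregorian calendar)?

1872

From one year to the next, a fixed date's weekday advances by 1, or by 2 when a Feb 29 lies between the two dates.
1875: May 6 is Thursday.
1874: Wednesday (−1)
1873: Tuesday (−1)
1872: Monday (−1)
May 6 falls on a Monday in 1872.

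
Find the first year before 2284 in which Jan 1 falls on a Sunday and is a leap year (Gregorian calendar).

2260

Jan 1 advances by 2 weekdays after a leap year and by 1 after a common year.
2284: Jan 1 is Tuesday (leap).
2283: Monday
2282: Sunday
2281: Saturday
2280: Thursday (leap)
2279: Wednesday
2278: Tuesday
2277: Monday
2276: Saturday (leap)
2275: Friday
2274: Thursday
2273: Wednesday
2272: Monday (leap)
2271: Sunday
2270: Saturday
2269: Friday
2268: Wednesday (leap)
2267: Tuesday
2266: Monday
2265: Sunday
2264: Friday (leap)
2263: Thursday
2262: Wednesday
2261: Tuesday
2260: Sunday (leap)
2260 begins on a Sunday and is a leap year.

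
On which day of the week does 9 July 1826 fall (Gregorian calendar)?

January 1, 1826 is a Sunday.
July 9 is day 190 of the year, i.e. 189 days after Jan 1.
189 mod 7 = 0, so advance 0 weekdays from Sunday: Sunday.

Sunday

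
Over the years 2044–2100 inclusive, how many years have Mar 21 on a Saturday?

Track Mar 21's weekday year by year (advancing +1, or +2 across a Feb 29):
  2044: Mon  2045: Tue (+1)  2046: Wed (+1)  2047: Thu (+1)  2048: Sat (+2) ✓
  2049: Sun (+1)  2050: Mon (+1)  2051: Tue (+1)  2052: Thu (+2)  2053: Fri (+1)
  2054: Sat (+1) ✓  2055: Sun (+1)  2056: Tue (+2)  2057: Wed (+1)  … (29 more years) …
  2087: Fri (+1)  2088: Sun (+2)  2089: Mon (+1)  2090: Tue (+1)  2091: Wed (+1)
  2092: Fri (+2)  2093: Sat (+1) ✓  2094: Sun (+1)  2095: Mon (+1)  2096: Wed (+2)
  2097: Thu (+1)  2098: Fri (+1)  2099: Sat (+1) ✓  2100: Sun (+1)
Saturday years: 2048, 2054, 2065, 2071, 2076, 2082, 2093, 2099 — 8 in total.

8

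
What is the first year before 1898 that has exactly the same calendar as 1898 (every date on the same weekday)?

1887

Two years share a calendar iff Jan 1 falls on the same weekday and both are leap or both are common. 1898: Jan 1 is Saturday, common year.
1897: Jan 1 Friday, common
1896: Jan 1 Wednesday, leap
1895: Jan 1 Tuesday, common
1894: Jan 1 Monday, common
1893: Jan 1 Sunday, common
1892: Jan 1 Friday, leap
1891: Jan 1 Thursday, common
1890: Jan 1 Wednesday, common
1889: Jan 1 Tuesday, common
1888: Jan 1 Sunday, leap
1887: Jan 1 Saturday, common
1887 matches on both conditions.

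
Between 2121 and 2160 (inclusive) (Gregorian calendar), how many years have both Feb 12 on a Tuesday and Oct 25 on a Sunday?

Check each year's weekday for Feb 12 and Oct 25:
  2121: Wed/Sat  2122: Thu/Sun  2123: Fri/Mon  2124: Sat/Wed  2125: Mon/Thu  2126: Tue/Fri  2127: Wed/Sat  2128: Thu/Mon  2129: Sat/Tue  2130: Sun/Wed  2131: Mon/Thu  2132: Tue/Sat  2133: Thu/Sun  2134: Fri/Mon  …(12 more)…  2147: Sun/Wed  2148: Mon/Fri  2149: Wed/Sat  2150: Thu/Sun  2151: Fri/Mon  2152: Sat/Wed  2153: Mon/Thu  2154: Tue/Fri  2155: Wed/Sat  2156: Thu/Mon  2157: Sat/Tue  2158: Sun/Wed  2159: Mon/Thu  2160: Tue/Sat
Both conditions hold in: no year — 0.

0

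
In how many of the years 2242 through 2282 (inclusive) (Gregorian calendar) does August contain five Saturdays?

August has 31 days; it has five Saturdays when Saturday falls among the first (month-length − 28) days — i.e. when August 1 is one of Saturday/Friday/Thursday.
August 1 by year: 2242:Mon 2243:Tue 2244:Thu✓ 2245:Fri✓ 2246:Sat✓ 2247:Sun 2248:Tue 2249:Wed 2250:Thu✓ 2251:Fri✓ 2252:Sun 2253:Mon 2254:Tue 2255:Wed 2256:Fri✓ …(11 more)… 2268:Sat✓ 2269:Sun 2270:Mon 2271:Tue 2272:Thu✓ 2273:Fri✓ 2274:Sat✓ 2275:Sun 2276:Tue 2277:Wed 2278:Thu✓ 2279:Fri✓ 2280:Sun 2281:Mon 2282:Tue
Years with five Saturdays: 2244, 2245, 2246, 2250, 2251, 2256, 2257, 2261, 2262, 2263, 2267, 2268, 2272, 2273, 2274, 2278, 2279 → 17.

17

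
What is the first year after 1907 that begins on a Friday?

1909

Jan 1 advances by 2 weekdays after a leap year and by 1 after a common year.
1907: Jan 1 is Tuesday.
1908: Wednesday (leap)
1909: Friday
1909 begins on a Friday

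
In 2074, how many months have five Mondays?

A month of length L has five Mondays iff its first Monday is on day ≤ L−28 (so day 1–3 in a 31-day month, 1–2 in a 30-day month, day 1 in a leap February).
Checking each month of 2074: Jan starts Mon (31d) ✓; Feb starts Thu (28d); Mar starts Thu (31d); Apr starts Sun (30d) ✓; May starts Tue (31d); Jun starts Fri (30d); Jul starts Sun (31d) ✓; Aug starts Wed (31d); Sep starts Sat (30d); Oct starts Mon (31d) ✓; Nov starts Thu (30d); Dec starts Sat (31d) ✓.
Five-Monday months: January, April, July, October, December → 5.

5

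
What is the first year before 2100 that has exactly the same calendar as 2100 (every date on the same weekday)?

2094

Two years share a calendar iff Jan 1 falls on the same weekday and both are leap or both are common. 2100: Jan 1 is Friday, common year.
2099: Jan 1 Thursday, common
2098: Jan 1 Wednesday, common
2097: Jan 1 Tuesday, common
2096: Jan 1 Sunday, leap
2095: Jan 1 Saturday, common
2094: Jan 1 Friday, common
2094 matches on both conditions.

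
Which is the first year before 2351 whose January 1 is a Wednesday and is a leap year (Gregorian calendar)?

2336

Jan 1 advances by 2 weekdays after a leap year and by 1 after a common year.
2351: Jan 1 is Monday.
2350: Sunday
2349: Saturday
2348: Thursday (leap)
2347: Wednesday
2346: Tuesday
2345: Monday
2344: Saturday (leap)
2343: Friday
2342: Thursday
2341: Wednesday
2340: Monday (leap)
2339: Sunday
2338: Saturday
2337: Friday
2336: Wednesday (leap)
2336 begins on a Wednesday and is a leap year.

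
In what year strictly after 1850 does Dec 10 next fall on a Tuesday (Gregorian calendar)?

1861

From one year to the next, a fixed date's weekday advances by 1, or by 2 when a Feb 29 lies between the two dates.
1850: December 10 is Tuesday.
1851: Wednesday (+1)
1852: Friday (+2)
1853: Saturday (+1)
1854: Sunday (+1)
1855: Monday (+1)
1856: Wednesday (+2)
1857: Thursday (+1)
1858: Friday (+1)
1859: Saturday (+1)
1860: Monday (+2)
1861: Tuesday (+1)
Dec 10 falls on a Tuesday in 1861.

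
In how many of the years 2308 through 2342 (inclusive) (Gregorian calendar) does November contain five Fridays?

9

November has 30 days; it has five Fridays when Friday falls among the first (month-length − 28) days — i.e. when November 1 is one of Friday/Thursday.
November 1 by year: 2308:Sun 2309:Mon 2310:Tue 2311:Wed 2312:Fri✓ 2313:Sat 2314:Sun 2315:Mon 2316:Wed 2317:Thu✓ 2318:Fri✓ 2319:Sat 2320:Mon 2321:Tue 2322:Wed …(5 more)… 2328:Thu✓ 2329:Fri✓ 2330:Sat 2331:Sun 2332:Tue 2333:Wed 2334:Thu✓ 2335:Fri✓ 2336:Sun 2337:Mon 2338:Tue 2339:Wed 2340:Fri✓ 2341:Sat 2342:Sun
Years with five Fridays: 2312, 2317, 2318, 2323, 2328, 2329, 2334, 2335, 2340 → 9.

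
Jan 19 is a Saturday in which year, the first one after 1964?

From one year to the next, a fixed date's weekday advances by 1, or by 2 when a Feb 29 lies between the two dates.
1964: January 19 is Sunday.
1965: Tuesday (+2)
1966: Wednesday (+1)
1967: Thursday (+1)
1968: Friday (+1)
1969: Sunday (+2)
1970: Monday (+1)
1971: Tuesday (+1)
1972: Wednesday (+1)
1973: Friday (+2)
1974: Saturday (+1)
Jan 19 falls on a Saturday in 1974.

1974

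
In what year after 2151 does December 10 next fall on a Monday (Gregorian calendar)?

2153

From one year to the next, a fixed date's weekday advances by 1, or by 2 when a Feb 29 lies between the two dates.
2151: December 10 is Friday.
2152: Sunday (+2)
2153: Monday (+1)
December 10 falls on a Monday in 2153.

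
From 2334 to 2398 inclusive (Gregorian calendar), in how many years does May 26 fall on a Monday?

9

Track May 26's weekday year by year (advancing +1, or +2 across a Feb 29):
  2334: Sat  2335: Sun (+1)  2336: Tue (+2)  2337: Wed (+1)  2338: Thu (+1)
  2339: Fri (+1)  2340: Sun (+2)  2341: Mon (+1) ✓  2342: Tue (+1)  2343: Wed (+1)
  2344: Fri (+2)  2345: Sat (+1)  2346: Sun (+1)  2347: Mon (+1) ✓  … (37 more years) …
  2385: Sun (+1)  2386: Mon (+1) ✓  2387: Tue (+1)  2388: Thu (+2)  2389: Fri (+1)
  2390: Sat (+1)  2391: Sun (+1)  2392: Tue (+2)  2393: Wed (+1)  2394: Thu (+1)
  2395: Fri (+1)  2396: Sun (+2)  2397: Mon (+1) ✓  2398: Tue (+1)
Monday years: 2341, 2347, 2352, 2358, 2369, 2375, 2380, 2386, 2397 — 9 in total.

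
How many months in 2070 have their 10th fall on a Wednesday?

Check the 10th of each month of 2070: Jan 10: Fri, Feb 10: Mon, Mar 10: Mon, Apr 10: Thu, May 10: Sat, Jun 10: Tue, Jul 10: Thu, Aug 10: Sun, Sep 10: Wed, Oct 10: Fri, Nov 10: Mon, Dec 10: Wed.
Wednesday occurs in September, December — 2 months.

2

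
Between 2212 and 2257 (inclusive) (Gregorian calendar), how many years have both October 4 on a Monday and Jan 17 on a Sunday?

Check each year's weekday for October 4 and Jan 17:
  2212: Sun/Fri  2213: Mon/Sun ✓  2214: Tue/Mon  2215: Wed/Tue  2216: Fri/Wed  2217: Sat/Fri  2218: Sun/Sat  2219: Mon/Sun ✓  2220: Wed/Mon  2221: Thu/Wed  2222: Fri/Thu  2223: Sat/Fri  2224: Mon/Sat  2225: Tue/Mon  …(18 more)…  2244: Fri/Wed  2245: Sat/Fri  2246: Sun/Sat  2247: Mon/Sun ✓  2248: Wed/Mon  2249: Thu/Wed  2250: Fri/Thu  2251: Sat/Fri  2252: Mon/Sat  2253: Tue/Mon  2254: Wed/Tue  2255: Thu/Wed  2256: Sat/Thu  2257: Sun/Sat
Both conditions hold in: 2213, 2219, 2230, 2241, 2247 — 5.

5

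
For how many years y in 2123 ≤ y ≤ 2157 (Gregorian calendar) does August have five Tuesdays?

16

August has 31 days; it has five Tuesdays when Tuesday falls among the first (month-length − 28) days — i.e. when August 1 is one of Tuesday/Monday/Sunday.
August 1 by year: 2123:Sun✓ 2124:Tue✓ 2125:Wed 2126:Thu 2127:Fri 2128:Sun✓ 2129:Mon✓ 2130:Tue✓ 2131:Wed 2132:Fri 2133:Sat 2134:Sun✓ 2135:Mon✓ 2136:Wed 2137:Thu …(5 more)… 2143:Thu 2144:Sat 2145:Sun✓ 2146:Mon✓ 2147:Tue✓ 2148:Thu 2149:Fri 2150:Sat 2151:Sun✓ 2152:Tue✓ 2153:Wed 2154:Thu 2155:Fri 2156:Sun✓ 2157:Mon✓
Years with five Tuesdays: 2123, 2124, 2128, 2129, 2130, 2134, 2135, 2140, 2141, 2145, 2146, 2147, 2151, 2152, 2156, 2157 → 16.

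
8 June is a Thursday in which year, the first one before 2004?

From one year to the next, a fixed date's weekday advances by 1, or by 2 when a Feb 29 lies between the two dates.
2004: June 8 is Tuesday.
2003: Sunday (−2)
2002: Saturday (−1)
2001: Friday (−1)
2000: Thursday (−1)
8 June falls on a Thursday in 2000.

2000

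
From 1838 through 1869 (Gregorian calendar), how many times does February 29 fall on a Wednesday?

Leap years in 1838–1869: 8 of them.
Feb 29 weekday advances by 5 (mod 7) from one leap year to the next four years later (or differs when a century non-leap intervenes).
Leap-day weekdays: 1840:Sat 1844:Thu 1848:Tue 1852:Sun 1856:Fri 1860:Wed✓ 1864:Mon 1868:Sat
Wednesday: 1860 → 1.

1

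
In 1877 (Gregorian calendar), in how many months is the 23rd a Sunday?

Check the 23rd of each month of 1877: Jan 23: Tue, Feb 23: Fri, Mar 23: Fri, Apr 23: Mon, May 23: Wed, Jun 23: Sat, Jul 23: Mon, Aug 23: Thu, Sep 23: Sun, Oct 23: Tue, Nov 23: Fri, Dec 23: Sun.
Sunday occurs in September, December — 2 months.

2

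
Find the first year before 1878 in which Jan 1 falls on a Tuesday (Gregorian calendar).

Jan 1 advances by 2 weekdays after a leap year and by 1 after a common year.
1878: Jan 1 is Tuesday.
1877: Monday
1876: Saturday (leap)
1875: Friday
1874: Thursday
1873: Wednesday
1872: Monday (leap)
1871: Sunday
1870: Saturday
1869: Friday
1868: Wednesday (leap)
1867: Tuesday
1867 begins on a Tuesday

1867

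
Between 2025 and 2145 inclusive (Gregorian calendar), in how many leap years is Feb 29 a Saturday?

4

Leap years in 2025–2145: 29 of them.
Feb 29 weekday advances by 5 (mod 7) from one leap year to the next four years later (or differs when a century non-leap intervenes).
Leap-day weekdays: 2028:Tue 2032:Sun 2036:Fri 2040:Wed 2044:Mon 2048:Sat✓ 2052:Thu 2056:Tue 2060:Sun 2064:Fri 2068:Wed 2072:Mon 2076:Sat✓ …(3 more)… 2092:Fri 2096:Wed 2104:Fri 2108:Wed 2112:Mon 2116:Sat✓ 2120:Thu 2124:Tue 2128:Sun 2132:Fri 2136:Wed 2140:Mon 2144:Sat✓
Saturday: 2048, 2076, 2116, 2144 → 4.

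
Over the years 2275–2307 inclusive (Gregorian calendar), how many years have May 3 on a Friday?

Track May 3's weekday year by year (advancing +1, or +2 across a Feb 29):
  2275: Mon  2276: Wed (+2)  2277: Thu (+1)  2278: Fri (+1) ✓  2279: Sat (+1)
  2280: Mon (+2)  2281: Tue (+1)  2282: Wed (+1)  2283: Thu (+1)  2284: Sat (+2)
  2285: Sun (+1)  2286: Mon (+1)  2287: Tue (+1)  2288: Thu (+2)  … (5 more years) …
  2294: Thu (+1)  2295: Fri (+1) ✓  2296: Sun (+2)  2297: Mon (+1)  2298: Tue (+1)
  2299: Wed (+1)  2300: Thu (+1)  2301: Fri (+1) ✓  2302: Sat (+1)  2303: Sun (+1)
  2304: Tue (+2)  2305: Wed (+1)  2306: Thu (+1)  2307: Fri (+1) ✓
Friday years: 2278, 2289, 2295, 2301, 2307 — 5 in total.

5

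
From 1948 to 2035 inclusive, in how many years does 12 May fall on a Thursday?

13

Track 12 May's weekday year by year (advancing +1, or +2 across a Feb 29):
  1948: Wed  1949: Thu (+1) ✓  1950: Fri (+1)  1951: Sat (+1)  1952: Mon (+2)
  1953: Tue (+1)  1954: Wed (+1)  1955: Thu (+1) ✓  1956: Sat (+2)  1957: Sun (+1)
  1958: Mon (+1)  1959: Tue (+1)  1960: Thu (+2) ✓  1961: Fri (+1)  … (60 more years) …
  2022: Thu (+1) ✓  2023: Fri (+1)  2024: Sun (+2)  2025: Mon (+1)  2026: Tue (+1)
  2027: Wed (+1)  2028: Fri (+2)  2029: Sat (+1)  2030: Sun (+1)  2031: Mon (+1)
  2032: Wed (+2)  2033: Thu (+1) ✓  2034: Fri (+1)  2035: Sat (+1)
Thursday years: 1949, 1955, 1960, 1966, 1977, 1983, 1988, 1994, 2005, 2011, 2016, 2022, 2033 — 13 in total.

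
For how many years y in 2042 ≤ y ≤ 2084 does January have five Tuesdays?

January has 31 days; it has five Tuesdays when Tuesday falls among the first (month-length − 28) days — i.e. when January 1 is one of Tuesday/Monday/Sunday.
January 1 by year: 2042:Wed 2043:Thu 2044:Fri 2045:Sun✓ 2046:Mon✓ 2047:Tue✓ 2048:Wed 2049:Fri 2050:Sat 2051:Sun✓ 2052:Mon✓ 2053:Wed 2054:Thu 2055:Fri 2056:Sat …(13 more)… 2070:Wed 2071:Thu 2072:Fri 2073:Sun✓ 2074:Mon✓ 2075:Tue✓ 2076:Wed 2077:Fri 2078:Sat 2079:Sun✓ 2080:Mon✓ 2081:Wed 2082:Thu 2083:Fri 2084:Sat
Years with five Tuesdays: 2045, 2046, 2047, 2051, 2052, 2057, 2058, 2062, 2063, 2064, 2068, 2069, 2073, 2074, 2075, 2079, 2080 → 17.

17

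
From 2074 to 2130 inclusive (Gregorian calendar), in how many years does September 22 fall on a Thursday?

8

Track September 22's weekday year by year (advancing +1, or +2 across a Feb 29):
  2074: Sat  2075: Sun (+1)  2076: Tue (+2)  2077: Wed (+1)  2078: Thu (+1) ✓
  2079: Fri (+1)  2080: Sun (+2)  2081: Mon (+1)  2082: Tue (+1)  2083: Wed (+1)
  2084: Fri (+2)  2085: Sat (+1)  2086: Sun (+1)  2087: Mon (+1)  … (29 more years) …
  2117: Wed (+1)  2118: Thu (+1) ✓  2119: Fri (+1)  2120: Sun (+2)  2121: Mon (+1)
  2122: Tue (+1)  2123: Wed (+1)  2124: Fri (+2)  2125: Sat (+1)  2126: Sun (+1)
  2127: Mon (+1)  2128: Wed (+2)  2129: Thu (+1) ✓  2130: Fri (+1)
Thursday years: 2078, 2089, 2095, 2101, 2107, 2112, 2118, 2129 — 8 in total.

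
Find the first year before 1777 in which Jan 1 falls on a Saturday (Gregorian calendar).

Jan 1 advances by 2 weekdays after a leap year and by 1 after a common year.
1777: Jan 1 is Wednesday.
1776: Monday (leap)
1775: Sunday
1774: Saturday
1774 begins on a Saturday

1774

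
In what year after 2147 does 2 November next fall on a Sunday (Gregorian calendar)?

2149

From one year to the next, a fixed date's weekday advances by 1, or by 2 when a Feb 29 lies between the two dates.
2147: November 2 is Thursday.
2148: Saturday (+2)
2149: Sunday (+1)
2 November falls on a Sunday in 2149.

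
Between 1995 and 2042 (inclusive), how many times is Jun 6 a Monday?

Track Jun 6's weekday year by year (advancing +1, or +2 across a Feb 29):
  1995: Tue  1996: Thu (+2)  1997: Fri (+1)  1998: Sat (+1)  1999: Sun (+1)
  2000: Tue (+2)  2001: Wed (+1)  2002: Thu (+1)  2003: Fri (+1)  2004: Sun (+2)
  2005: Mon (+1) ✓  2006: Tue (+1)  2007: Wed (+1)  2008: Fri (+2)  … (20 more years) …
  2029: Wed (+1)  2030: Thu (+1)  2031: Fri (+1)  2032: Sun (+2)  2033: Mon (+1) ✓
  2034: Tue (+1)  2035: Wed (+1)  2036: Fri (+2)  2037: Sat (+1)  2038: Sun (+1)
  2039: Mon (+1) ✓  2040: Wed (+2)  2041: Thu (+1)  2042: Fri (+1)
Monday years: 2005, 2011, 2016, 2022, 2033, 2039 — 6 in total.

6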